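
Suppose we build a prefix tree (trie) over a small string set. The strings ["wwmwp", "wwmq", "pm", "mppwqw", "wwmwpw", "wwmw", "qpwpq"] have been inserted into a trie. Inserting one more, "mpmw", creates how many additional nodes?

2

The longest prefix of "mpmw" already in the trie is "mp" (length 2).
Each of the 2 remaining characters creates one node.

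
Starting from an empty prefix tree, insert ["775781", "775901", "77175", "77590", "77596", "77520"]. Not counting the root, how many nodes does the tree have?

15

Insert word by word; a character creates a node only if that edge doesn't already exist:
  "775781" → 6 new (7, 7, 5, 7, 8, 1)
  "775901" → prefix "775" already present; 3 new (9, 0, 1)
  "77175" → prefix "77" already present; 3 new (1, 7, 5)
  "77590" → prefix "77590" already present; 0 new (none)
  "77596" → prefix "7759" already present; 1 new (6)
  "77520" → prefix "775" already present; 2 new (2, 0)
Total nodes = 6 + 3 + 3 + 0 + 1 + 2 = 15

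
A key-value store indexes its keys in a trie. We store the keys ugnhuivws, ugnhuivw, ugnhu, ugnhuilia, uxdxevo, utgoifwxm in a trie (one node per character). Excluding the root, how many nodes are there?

26

Count nodes per top-level branch (shared prefixes stored once):
  'u'-branch (ugnhu, ugnhuilia, ugnhuivw, ugnhuivws, utgoifwxm, uxdxevo): 26 nodes
Sum: 26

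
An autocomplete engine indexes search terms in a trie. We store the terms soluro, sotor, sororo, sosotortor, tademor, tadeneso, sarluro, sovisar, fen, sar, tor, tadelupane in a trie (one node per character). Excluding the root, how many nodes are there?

Insert word by word; a character creates a node only if that edge doesn't already exist:
  "soluro" → 6 new (s, o, l, u, r, o)
  "sotor" → prefix "so" already present; 3 new (t, o, r)
  "sororo" → prefix "so" already present; 4 new (r, o, r, o)
  "sosotortor" → prefix "so" already present; 8 new (s, o, t, o, r, t, o, r)
  "tademor" → 7 new (t, a, d, e, m, o, r)
  "tadeneso" → prefix "tade" already present; 4 new (n, e, s, o)
  "sarluro" → prefix "s" already present; 6 new (a, r, l, u, r, o)
  "sovisar" → prefix "so" already present; 5 new (v, i, s, a, r)
  "fen" → 3 new (f, e, n)
  "sar" → prefix "sar" already present; 0 new (none)
  "tor" → prefix "t" already present; 2 new (o, r)
  "tadelupane" → prefix "tade" already present; 6 new (l, u, p, a, n, e)
Total nodes = 6 + 3 + 4 + 8 + 7 + 4 + 6 + 5 + 3 + 0 + 2 + 6 = 54

54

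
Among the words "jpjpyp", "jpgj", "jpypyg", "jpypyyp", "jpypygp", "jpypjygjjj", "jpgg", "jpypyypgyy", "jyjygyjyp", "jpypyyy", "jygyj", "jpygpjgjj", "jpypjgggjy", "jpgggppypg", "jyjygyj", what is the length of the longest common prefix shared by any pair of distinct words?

7

Look for the deepest trie node that still has at least two words in its subtree.
"jpypyyp" and "jpypyypgyy" agree on "jpypyyp" (7 characters) before diverging; nothing deeper is shared.
Longest shared-prefix length: 7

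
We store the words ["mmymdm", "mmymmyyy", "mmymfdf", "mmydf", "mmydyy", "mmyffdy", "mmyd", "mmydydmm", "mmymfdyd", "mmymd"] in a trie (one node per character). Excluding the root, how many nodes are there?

26

Trie structure (* marks end of a word):
(root)
└─ m
   └─ m
      └─ y
         ├─ d *
         │  ├─ f *
         │  └─ y
         │     ├─ d
         │     │  └─ m
         │     │     └─ m *
         │     └─ y *
         ├─ f
         │  └─ f
         │     └─ d
         │        └─ y *
         └─ m
            ├─ d *
            │  └─ m *
            ├─ f
            │  └─ d
            │     ├─ f *
            │     └─ y
            │        └─ d *
            └─ m
               └─ y
                  └─ y
                     └─ y *
Counting every labelled node above: 26.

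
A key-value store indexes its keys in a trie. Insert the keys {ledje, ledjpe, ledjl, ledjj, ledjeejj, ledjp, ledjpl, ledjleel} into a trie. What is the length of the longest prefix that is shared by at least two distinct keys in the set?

5

Equivalently: take the maximum, over all pairs, of their longest common prefix length.
e.g. "ledje" and "ledjeejj" share the prefix "ledje" of length 5; no pair shares a longer one.
Longest shared-prefix length: 5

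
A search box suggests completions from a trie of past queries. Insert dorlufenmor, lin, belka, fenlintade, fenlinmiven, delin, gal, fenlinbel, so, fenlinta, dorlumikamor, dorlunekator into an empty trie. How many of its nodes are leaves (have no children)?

11

A leaf is a node with no children — equivalently, the end of a word that is not a proper prefix of any other stored word.
Those words: "belka", "delin", "dorlufenmor", "dorlumikamor", "dorlunekator", "fenlinbel", "fenlinmiven", "fenlintade", "gal", "lin", "so"
Leaf count: 11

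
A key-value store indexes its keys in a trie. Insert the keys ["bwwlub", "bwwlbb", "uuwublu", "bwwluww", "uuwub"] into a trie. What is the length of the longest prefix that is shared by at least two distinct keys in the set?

Equivalently: take the maximum, over all pairs, of their longest common prefix length.
"bwwlub" and "bwwluww" agree on "bwwlu" (5 characters) before diverging; nothing deeper is shared.
Longest shared-prefix length: 5

5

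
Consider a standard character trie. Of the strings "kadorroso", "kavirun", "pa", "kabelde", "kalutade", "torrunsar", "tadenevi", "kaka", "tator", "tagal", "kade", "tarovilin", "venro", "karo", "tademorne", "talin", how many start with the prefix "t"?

Walk to "t"; the words in its subtree are exactly those with that prefix.
Matches: "tademorne", "tadenevi", "tagal", "talin", "tarovilin", "tator", "torrunsar"
Count: 7

7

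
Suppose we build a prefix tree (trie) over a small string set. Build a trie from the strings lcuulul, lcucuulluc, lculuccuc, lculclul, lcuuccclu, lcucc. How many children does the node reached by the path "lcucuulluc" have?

0

Walk "lcucuulluc" from the root, arriving at one node.
No stored string extends past "lcucuulluc".
That node has 0 child edges.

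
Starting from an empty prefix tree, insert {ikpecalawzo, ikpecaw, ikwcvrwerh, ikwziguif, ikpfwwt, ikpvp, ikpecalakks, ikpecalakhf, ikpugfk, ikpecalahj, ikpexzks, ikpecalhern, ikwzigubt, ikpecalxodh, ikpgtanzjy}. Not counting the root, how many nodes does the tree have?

64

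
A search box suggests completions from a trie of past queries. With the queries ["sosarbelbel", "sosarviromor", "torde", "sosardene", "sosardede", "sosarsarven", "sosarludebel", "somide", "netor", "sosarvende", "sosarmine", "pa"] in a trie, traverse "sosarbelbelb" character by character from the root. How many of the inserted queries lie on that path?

Check each prefix of "sosarbelbelb" against the stored set — each match is an end-marker on the path.
Prefixes of the query that are stored words: "sosarbelbel"
Count: 1

1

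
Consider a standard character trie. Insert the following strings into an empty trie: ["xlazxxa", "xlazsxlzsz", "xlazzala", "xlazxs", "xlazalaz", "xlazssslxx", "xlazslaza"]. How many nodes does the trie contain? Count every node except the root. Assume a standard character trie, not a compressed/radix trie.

Trie structure (* marks end of a word):
(root)
└─ x
   └─ l
      └─ a
         └─ z
            ├─ a
            │  └─ l
            │     └─ a
            │        └─ z *
            ├─ s
            │  ├─ l
            │  │  └─ a
            │  │     └─ z
            │  │        └─ a *
            │  ├─ s
            │  │  └─ s
            │  │     └─ l
            │  │        └─ x
            │  │           └─ x *
            │  └─ x
            │     └─ l
            │        └─ z
            │           └─ s
            │              └─ z *
            ├─ x
            │  ├─ s *
            │  └─ x
            │     └─ a *
            └─ z
               └─ a
                  └─ l
                     └─ a *
Counting every labelled node above: 31.

31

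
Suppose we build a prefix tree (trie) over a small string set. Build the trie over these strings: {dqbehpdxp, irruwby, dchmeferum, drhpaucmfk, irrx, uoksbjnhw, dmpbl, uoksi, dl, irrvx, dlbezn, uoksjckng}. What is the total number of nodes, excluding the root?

For each word, the new-node count is its length minus the longest prefix already in the trie:
  "dqbehpdxp" → 9 new (d, q, b, e, h, p, d, x, p)
  "irruwby" → 7 new (i, r, r, u, w, b, y)
  "dchmeferum" → prefix "d" already present; 9 new (c, h, m, e, f, e, r, u, m)
  "drhpaucmfk" → prefix "d" already present; 9 new (r, h, p, a, u, c, m, f, k)
  "irrx" → prefix "irr" already present; 1 new (x)
  "uoksbjnhw" → 9 new (u, o, k, s, b, j, n, h, w)
  "dmpbl" → prefix "d" already present; 4 new (m, p, b, l)
  "uoksi" → prefix "uoks" already present; 1 new (i)
  "dl" → prefix "d" already present; 1 new (l)
  "irrvx" → prefix "irr" already present; 2 new (v, x)
  "dlbezn" → prefix "dl" already present; 4 new (b, e, z, n)
  "uoksjckng" → prefix "uoks" already present; 5 new (j, c, k, n, g)
Total nodes = 9 + 7 + 9 + 9 + 1 + 9 + 4 + 1 + 1 + 2 + 4 + 5 = 61

61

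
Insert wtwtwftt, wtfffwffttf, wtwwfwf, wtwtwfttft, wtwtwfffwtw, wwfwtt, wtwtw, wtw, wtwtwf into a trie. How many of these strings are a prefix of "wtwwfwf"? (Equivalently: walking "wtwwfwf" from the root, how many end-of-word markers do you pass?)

2

Walk "wtwwfwf" from the root; an end-of-word marker is hit whenever a stored word is a prefix of "wtwwfwf".
Prefixes of the query that are stored words: "wtw", "wtwwfwf"
Count: 2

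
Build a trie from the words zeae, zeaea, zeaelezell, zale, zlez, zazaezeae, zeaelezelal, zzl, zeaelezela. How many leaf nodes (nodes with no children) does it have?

7

Leaves are exactly the stored words that no other stored word extends.
Those words: "zale", "zazaezeae", "zeaea", "zeaelezelal", "zeaelezell", "zlez", "zzl"
Leaf count: 7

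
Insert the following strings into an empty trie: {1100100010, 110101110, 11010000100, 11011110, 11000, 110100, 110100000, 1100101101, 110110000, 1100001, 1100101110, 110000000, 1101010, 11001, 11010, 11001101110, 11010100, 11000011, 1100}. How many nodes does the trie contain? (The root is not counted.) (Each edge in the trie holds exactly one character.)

52

Insert word by word; a character creates a node only if that edge doesn't already exist:
  "1100100010" → 10 new (1, 1, 0, 0, 1, 0, 0, 0, 1, 0)
  "110101110" → prefix "110" already present; 6 new (1, 0, 1, 1, 1, 0)
  "11010000100" → prefix "11010" already present; 6 new (0, 0, 0, 1, 0, 0)
  "11011110" → prefix "1101" already present; 4 new (1, 1, 1, 0)
  "11000" → prefix "1100" already present; 1 new (0)
  "110100" → prefix "110100" already present; 0 new (none)
  "110100000" → prefix "11010000" already present; 1 new (0)
  "1100101101" → prefix "110010" already present; 4 new (1, 1, 0, 1)
  "110110000" → prefix "11011" already present; 4 new (0, 0, 0, 0)
  "1100001" → prefix "11000" already present; 2 new (0, 1)
  "1100101110" → prefix "11001011" already present; 2 new (1, 0)
  "110000000" → prefix "110000" already present; 3 new (0, 0, 0)
  "1101010" → prefix "110101" already present; 1 new (0)
  "11001" → prefix "11001" already present; 0 new (none)
  "11010" → prefix "11010" already present; 0 new (none)
  "11001101110" → prefix "11001" already present; 6 new (1, 0, 1, 1, 1, 0)
  "11010100" → prefix "1101010" already present; 1 new (0)
  "11000011" → prefix "1100001" already present; 1 new (1)
  "1100" → prefix "1100" already present; 0 new (none)
Total nodes = 10 + 6 + 6 + 4 + 1 + 0 + 1 + 4 + 4 + 2 + 2 + 3 + 1 + 0 + 0 + 6 + 1 + 1 + 0 = 52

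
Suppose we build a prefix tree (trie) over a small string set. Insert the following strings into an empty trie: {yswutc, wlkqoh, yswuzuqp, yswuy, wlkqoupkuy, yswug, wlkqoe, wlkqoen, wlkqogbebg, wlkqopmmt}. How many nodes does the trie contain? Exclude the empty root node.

34

Insert word by word; a character creates a node only if that edge doesn't already exist:
  "yswutc" → 6 new (y, s, w, u, t, c)
  "wlkqoh" → 6 new (w, l, k, q, o, h)
  "yswuzuqp" → prefix "yswu" already present; 4 new (z, u, q, p)
  "yswuy" → prefix "yswu" already present; 1 new (y)
  "wlkqoupkuy" → prefix "wlkqo" already present; 5 new (u, p, k, u, y)
  "yswug" → prefix "yswu" already present; 1 new (g)
  "wlkqoe" → prefix "wlkqo" already present; 1 new (e)
  "wlkqoen" → prefix "wlkqoe" already present; 1 new (n)
  "wlkqogbebg" → prefix "wlkqo" already present; 5 new (g, b, e, b, g)
  "wlkqopmmt" → prefix "wlkqo" already present; 4 new (p, m, m, t)
Total nodes = 6 + 6 + 4 + 1 + 5 + 1 + 1 + 1 + 5 + 4 = 34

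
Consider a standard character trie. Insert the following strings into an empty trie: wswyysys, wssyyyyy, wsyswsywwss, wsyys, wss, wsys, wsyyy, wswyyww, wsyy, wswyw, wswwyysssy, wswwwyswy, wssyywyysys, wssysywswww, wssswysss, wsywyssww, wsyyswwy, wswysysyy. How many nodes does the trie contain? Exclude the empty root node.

For each word, the new-node count is its length minus the longest prefix already in the trie:
  "wswyysys" → 8 new (w, s, w, y, y, s, y, s)
  "wssyyyyy" → prefix "ws" already present; 6 new (s, y, y, y, y, y)
  "wsyswsywwss" → prefix "ws" already present; 9 new (y, s, w, s, y, w, w, s, s)
  "wsyys" → prefix "wsy" already present; 2 new (y, s)
  "wss" → prefix "wss" already present; 0 new (none)
  "wsys" → prefix "wsys" already present; 0 new (none)
  "wsyyy" → prefix "wsyy" already present; 1 new (y)
  "wswyyww" → prefix "wswyy" already present; 2 new (w, w)
  "wsyy" → prefix "wsyy" already present; 0 new (none)
  "wswyw" → prefix "wswy" already present; 1 new (w)
  "wswwyysssy" → prefix "wsw" already present; 7 new (w, y, y, s, s, s, y)
  "wswwwyswy" → prefix "wsww" already present; 5 new (w, y, s, w, y)
  "wssyywyysys" → prefix "wssyy" already present; 6 new (w, y, y, s, y, s)
  "wssysywswww" → prefix "wssy" already present; 7 new (s, y, w, s, w, w, w)
  "wssswysss" → prefix "wss" already present; 6 new (s, w, y, s, s, s)
  "wsywyssww" → prefix "wsy" already present; 6 new (w, y, s, s, w, w)
  "wsyyswwy" → prefix "wsyys" already present; 3 new (w, w, y)
  "wswysysyy" → prefix "wswy" already present; 5 new (s, y, s, y, y)
Total nodes = 8 + 6 + 9 + 2 + 0 + 0 + 1 + 2 + 0 + 1 + 7 + 5 + 6 + 7 + 6 + 6 + 3 + 5 = 74

74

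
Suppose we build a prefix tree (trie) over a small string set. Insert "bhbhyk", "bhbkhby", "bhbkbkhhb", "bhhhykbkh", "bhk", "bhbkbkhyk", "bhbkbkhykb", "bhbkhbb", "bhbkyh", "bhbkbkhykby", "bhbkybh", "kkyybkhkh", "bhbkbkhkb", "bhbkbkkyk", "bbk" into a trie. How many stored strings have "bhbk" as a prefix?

Traverse to the node for "bhbk", then collect every word in that subtree.
Words under "bhbk": bhbkbkhhb, bhbkbkhkb, bhbkbkhyk, bhbkbkhykb, bhbkbkhykby, bhbkbkkyk, bhbkhbb, bhbkhby, bhbkybh, bhbkyh
Count: 10

10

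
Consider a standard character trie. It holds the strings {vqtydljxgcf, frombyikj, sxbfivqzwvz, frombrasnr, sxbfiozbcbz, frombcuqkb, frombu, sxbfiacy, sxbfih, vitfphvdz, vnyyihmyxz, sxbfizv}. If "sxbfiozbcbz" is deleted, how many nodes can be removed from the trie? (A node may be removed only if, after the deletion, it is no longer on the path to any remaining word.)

6

A node on "sxbfiozbcbz"'s path can go only if nothing else ends at it or branches off below it.
The suffix "ozbcbz" (6 nodes) is used only by "sxbfiozbcbz"; the node for "sxbfi" still has the child "v", so pruning stops there.
Nodes removed: 6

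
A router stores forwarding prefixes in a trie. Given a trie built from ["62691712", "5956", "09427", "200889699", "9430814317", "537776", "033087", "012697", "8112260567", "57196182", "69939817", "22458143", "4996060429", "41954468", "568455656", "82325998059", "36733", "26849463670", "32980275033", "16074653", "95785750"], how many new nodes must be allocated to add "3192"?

3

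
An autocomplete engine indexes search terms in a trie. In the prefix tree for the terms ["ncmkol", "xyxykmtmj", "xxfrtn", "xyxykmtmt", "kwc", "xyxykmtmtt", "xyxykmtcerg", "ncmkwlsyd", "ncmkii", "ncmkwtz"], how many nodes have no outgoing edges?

A leaf is a node with no children — equivalently, the end of a word that is not a proper prefix of any other stored word.
Those words: "kwc", "ncmkii", "ncmkol", "ncmkwlsyd", "ncmkwtz", "xxfrtn", "xyxykmtcerg", "xyxykmtmj", "xyxykmtmtt"
Leaf count: 9

9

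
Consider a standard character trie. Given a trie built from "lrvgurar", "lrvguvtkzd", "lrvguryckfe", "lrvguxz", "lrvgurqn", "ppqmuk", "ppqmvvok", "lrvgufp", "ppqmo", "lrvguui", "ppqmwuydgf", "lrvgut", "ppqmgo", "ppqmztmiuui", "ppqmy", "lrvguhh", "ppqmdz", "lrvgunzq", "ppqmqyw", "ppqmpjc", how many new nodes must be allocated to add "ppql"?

"ppq" is already a path in the trie; the remaining "l" must be added.
Each of the 1 remaining characters creates one node.

1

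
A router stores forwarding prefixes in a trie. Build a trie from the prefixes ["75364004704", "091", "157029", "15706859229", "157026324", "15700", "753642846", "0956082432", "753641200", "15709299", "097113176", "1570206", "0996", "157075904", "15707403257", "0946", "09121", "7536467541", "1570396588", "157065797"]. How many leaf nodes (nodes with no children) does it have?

Leaves are exactly the stored words that no other stored word extends.
Those words: "09121", "0946", "0956082432", "097113176", "0996", "15700", "1570206", "157026324", "157029", "1570396588", "157065797", "15706859229", "15707403257", "157075904", "15709299", "75364004704", "753641200", "753642846", "7536467541"
Leaf count: 19

19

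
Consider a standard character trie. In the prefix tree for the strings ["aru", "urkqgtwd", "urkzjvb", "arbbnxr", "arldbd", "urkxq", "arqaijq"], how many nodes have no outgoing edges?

7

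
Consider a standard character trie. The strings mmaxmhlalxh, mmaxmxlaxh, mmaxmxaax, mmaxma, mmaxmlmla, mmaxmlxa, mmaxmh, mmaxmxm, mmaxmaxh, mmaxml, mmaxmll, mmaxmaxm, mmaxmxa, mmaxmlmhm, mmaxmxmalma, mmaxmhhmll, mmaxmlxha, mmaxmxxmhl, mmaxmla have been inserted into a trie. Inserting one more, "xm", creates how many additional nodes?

No existing word starts with "x", so every character of "xm" needs a new node.
2 − 0 = 2 new nodes.

2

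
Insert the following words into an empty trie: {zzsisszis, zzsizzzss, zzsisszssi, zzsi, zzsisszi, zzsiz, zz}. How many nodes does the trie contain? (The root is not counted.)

17

For each word, the new-node count is its length minus the longest prefix already in the trie:
  "zzsisszis" → 9 new (z, z, s, i, s, s, z, i, s)
  "zzsizzzss" → prefix "zzsi" already present; 5 new (z, z, z, s, s)
  "zzsisszssi" → prefix "zzsissz" already present; 3 new (s, s, i)
  "zzsi" → prefix "zzsi" already present; 0 new (none)
  "zzsisszi" → prefix "zzsisszi" already present; 0 new (none)
  "zzsiz" → prefix "zzsiz" already present; 0 new (none)
  "zz" → prefix "zz" already present; 0 new (none)
Total nodes = 9 + 5 + 3 + 0 + 0 + 0 + 0 = 17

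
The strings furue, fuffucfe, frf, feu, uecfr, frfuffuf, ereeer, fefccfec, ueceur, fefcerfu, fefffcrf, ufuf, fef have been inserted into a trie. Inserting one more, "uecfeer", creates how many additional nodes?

"uecf" is already a path in the trie; the remaining "eer" must be added.
New nodes needed: |"uecfeer"| − 4 = 7 − 4 = 3.

3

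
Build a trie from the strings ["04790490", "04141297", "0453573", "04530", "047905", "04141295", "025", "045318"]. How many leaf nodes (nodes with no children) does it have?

8

Leaves are exactly the stored words that no other stored word extends.
Those words: "025", "04141295", "04141297", "04530", "045318", "0453573", "04790490", "047905"
Leaf count: 8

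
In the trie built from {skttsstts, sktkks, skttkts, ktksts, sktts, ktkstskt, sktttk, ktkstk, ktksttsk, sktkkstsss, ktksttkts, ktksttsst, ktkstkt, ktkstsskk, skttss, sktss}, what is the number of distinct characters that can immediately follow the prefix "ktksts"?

2

The children of the "ktksts" node are the distinct next characters among strings starting with "ktksts".
Characters that immediately follow "ktksts" among the stored strings: {k, s}.
That node has 2 child edges.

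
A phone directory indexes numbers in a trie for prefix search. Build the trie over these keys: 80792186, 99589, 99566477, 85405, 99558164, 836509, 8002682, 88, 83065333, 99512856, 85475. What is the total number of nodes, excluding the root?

Trace insertions, counting only characters that open a new branch:
  "80792186" → 8 new (8, 0, 7, 9, 2, 1, 8, 6)
  "99589" → 5 new (9, 9, 5, 8, 9)
  "99566477" → prefix "995" already present; 5 new (6, 6, 4, 7, 7)
  "85405" → prefix "8" already present; 4 new (5, 4, 0, 5)
  "99558164" → prefix "995" already present; 5 new (5, 8, 1, 6, 4)
  "836509" → prefix "8" already present; 5 new (3, 6, 5, 0, 9)
  "8002682" → prefix "80" already present; 5 new (0, 2, 6, 8, 2)
  "88" → prefix "8" already present; 1 new (8)
  "83065333" → prefix "83" already present; 6 new (0, 6, 5, 3, 3, 3)
  "99512856" → prefix "995" already present; 5 new (1, 2, 8, 5, 6)
  "85475" → prefix "854" already present; 2 new (7, 5)
Total nodes = 8 + 5 + 5 + 4 + 5 + 5 + 5 + 1 + 6 + 5 + 2 = 51

51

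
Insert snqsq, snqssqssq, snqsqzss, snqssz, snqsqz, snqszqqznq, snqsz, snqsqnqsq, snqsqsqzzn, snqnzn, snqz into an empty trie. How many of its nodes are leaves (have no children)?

Leaves are exactly the stored words that no other stored word extends.
Those words: "snqnzn", "snqsqnqsq", "snqsqsqzzn", "snqsqzss", "snqssqssq", "snqssz", "snqszqqznq", "snqz"
Leaf count: 8

8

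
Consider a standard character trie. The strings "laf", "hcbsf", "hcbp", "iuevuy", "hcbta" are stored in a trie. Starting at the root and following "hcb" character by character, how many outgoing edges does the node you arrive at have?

Follow the path "hcb" to its node, then look at its outgoing edges.
Characters that immediately follow "hcb" among the stored strings: {p, s, t}.
That node has 3 child edges.

3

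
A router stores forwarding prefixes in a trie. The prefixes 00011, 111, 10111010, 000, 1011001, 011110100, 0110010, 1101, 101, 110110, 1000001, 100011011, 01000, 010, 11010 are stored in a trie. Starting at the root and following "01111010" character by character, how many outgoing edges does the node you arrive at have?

1

The children of the "01111010" node are the distinct next characters among strings starting with "01111010".
Distinct next characters after "01111010": 0.
That node has 1 child edge.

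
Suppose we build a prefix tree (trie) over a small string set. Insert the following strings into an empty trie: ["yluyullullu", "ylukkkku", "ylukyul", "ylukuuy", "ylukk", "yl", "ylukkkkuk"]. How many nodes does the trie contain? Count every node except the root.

23

Trace insertions, counting only characters that open a new branch:
  "yluyullullu" → 11 new (y, l, u, y, u, l, l, u, l, l, u)
  "ylukkkku" → prefix "ylu" already present; 5 new (k, k, k, k, u)
  "ylukyul" → prefix "yluk" already present; 3 new (y, u, l)
  "ylukuuy" → prefix "yluk" already present; 3 new (u, u, y)
  "ylukk" → prefix "ylukk" already present; 0 new (none)
  "yl" → prefix "yl" already present; 0 new (none)
  "ylukkkkuk" → prefix "ylukkkku" already present; 1 new (k)
Total nodes = 11 + 5 + 3 + 3 + 0 + 0 + 1 = 23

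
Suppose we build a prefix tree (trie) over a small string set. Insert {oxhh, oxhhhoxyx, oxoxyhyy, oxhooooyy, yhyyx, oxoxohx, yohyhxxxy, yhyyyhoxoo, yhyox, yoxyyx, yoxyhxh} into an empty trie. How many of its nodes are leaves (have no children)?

A leaf is a node with no children — equivalently, the end of a word that is not a proper prefix of any other stored word.
Those words: "oxhhhoxyx", "oxhooooyy", "oxoxohx", "oxoxyhyy", "yhyox", "yhyyx", "yhyyyhoxoo", "yohyhxxxy", "yoxyhxh", "yoxyyx"
Leaf count: 10

10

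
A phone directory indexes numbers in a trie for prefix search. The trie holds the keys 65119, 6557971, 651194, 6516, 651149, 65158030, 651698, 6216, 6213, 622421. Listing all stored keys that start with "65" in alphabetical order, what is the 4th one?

65158030

Filter for "65…" and sort: "651149", "65119", "651194", "65158030", "6516", "651698", "6557971"
Position 4: 65158030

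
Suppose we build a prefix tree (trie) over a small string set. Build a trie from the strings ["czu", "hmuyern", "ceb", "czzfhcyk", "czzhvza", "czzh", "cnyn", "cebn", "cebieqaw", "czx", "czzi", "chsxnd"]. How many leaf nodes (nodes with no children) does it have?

Leaves are exactly the stored words that no other stored word extends.
Those words: "cebieqaw", "cebn", "chsxnd", "cnyn", "czu", "czx", "czzfhcyk", "czzhvza", "czzi", "hmuyern"
Leaf count: 10

10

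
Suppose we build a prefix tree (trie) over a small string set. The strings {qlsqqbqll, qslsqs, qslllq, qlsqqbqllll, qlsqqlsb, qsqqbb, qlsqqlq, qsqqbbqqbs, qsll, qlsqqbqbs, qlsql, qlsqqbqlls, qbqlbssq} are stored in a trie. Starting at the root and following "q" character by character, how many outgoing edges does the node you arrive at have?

Follow the path "q" to its node, then look at its outgoing edges.
Distinct next characters after "q": b, l, s.
That node has 3 child edges.

3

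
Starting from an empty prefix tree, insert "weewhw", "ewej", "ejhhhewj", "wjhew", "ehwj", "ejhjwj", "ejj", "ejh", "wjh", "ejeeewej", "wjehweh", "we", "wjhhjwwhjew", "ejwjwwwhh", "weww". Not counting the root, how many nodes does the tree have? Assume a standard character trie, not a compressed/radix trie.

56

For each word, the new-node count is its length minus the longest prefix already in the trie:
  "weewhw" → 6 new (w, e, e, w, h, w)
  "ewej" → 4 new (e, w, e, j)
  "ejhhhewj" → prefix "e" already present; 7 new (j, h, h, h, e, w, j)
  "wjhew" → prefix "w" already present; 4 new (j, h, e, w)
  "ehwj" → prefix "e" already present; 3 new (h, w, j)
  "ejhjwj" → prefix "ejh" already present; 3 new (j, w, j)
  "ejj" → prefix "ej" already present; 1 new (j)
  "ejh" → prefix "ejh" already present; 0 new (none)
  "wjh" → prefix "wjh" already present; 0 new (none)
  "ejeeewej" → prefix "ej" already present; 6 new (e, e, e, w, e, j)
  "wjehweh" → prefix "wj" already present; 5 new (e, h, w, e, h)
  "we" → prefix "we" already present; 0 new (none)
  "wjhhjwwhjew" → prefix "wjh" already present; 8 new (h, j, w, w, h, j, e, w)
  "ejwjwwwhh" → prefix "ej" already present; 7 new (w, j, w, w, w, h, h)
  "weww" → prefix "we" already present; 2 new (w, w)
Total nodes = 6 + 4 + 7 + 4 + 3 + 3 + 1 + 0 + 0 + 6 + 5 + 0 + 8 + 7 + 2 = 56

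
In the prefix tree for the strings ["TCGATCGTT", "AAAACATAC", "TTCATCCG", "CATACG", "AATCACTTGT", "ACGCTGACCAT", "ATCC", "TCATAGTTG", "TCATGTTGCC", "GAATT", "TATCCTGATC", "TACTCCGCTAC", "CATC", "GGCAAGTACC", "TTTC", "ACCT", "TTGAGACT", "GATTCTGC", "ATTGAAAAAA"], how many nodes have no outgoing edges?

A leaf is a node with no children — equivalently, the end of a word that is not a proper prefix of any other stored word.
Those words: "AAAACATAC", "AATCACTTGT", "ACCT", "ACGCTGACCAT", "ATCC", "ATTGAAAAAA", "CATACG", "CATC", "GAATT", "GATTCTGC", "GGCAAGTACC", "TACTCCGCTAC", "TATCCTGATC", "TCATAGTTG", "TCATGTTGCC", "TCGATCGTT", "TTCATCCG", "TTGAGACT", "TTTC"
Leaf count: 19

19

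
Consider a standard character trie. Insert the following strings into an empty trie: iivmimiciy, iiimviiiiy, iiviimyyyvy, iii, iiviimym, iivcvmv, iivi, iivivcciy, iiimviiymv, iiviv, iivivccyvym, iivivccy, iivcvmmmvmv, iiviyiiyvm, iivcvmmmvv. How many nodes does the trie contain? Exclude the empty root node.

Count nodes per top-level branch (shared prefixes stored once):
  'i'-branch (iii, iiimviiiiy, iiimviiymv, iivcvmmmvmv, iivcvmmmvv, iivcvmv, iivi, iiviimym, iiviimyyyvy, iiviv, iivivcciy, iivivccy, iivivccyvym, iiviyiiyvm, iivmimiciy): 55 nodes
Sum: 55

55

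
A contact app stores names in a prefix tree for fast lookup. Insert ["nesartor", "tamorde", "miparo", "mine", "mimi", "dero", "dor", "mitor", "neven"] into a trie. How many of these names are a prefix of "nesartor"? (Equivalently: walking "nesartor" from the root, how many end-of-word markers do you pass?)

1

Walk "nesartor" from the root; an end-of-word marker is hit whenever a stored word is a prefix of "nesartor".
Prefixes of the query that are stored words: "nesartor"
Count: 1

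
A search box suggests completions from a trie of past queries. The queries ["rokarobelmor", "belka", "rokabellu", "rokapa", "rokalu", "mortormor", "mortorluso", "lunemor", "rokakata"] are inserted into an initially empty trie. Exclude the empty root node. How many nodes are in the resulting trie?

50

Count nodes per top-level branch (shared prefixes stored once):
  'b'-branch (belka): 5 nodes
  'l'-branch (lunemor): 7 nodes
  'm'-branch (mortorluso, mortormor): 13 nodes
  'r'-branch (rokabellu, rokakata, rokalu, rokapa, rokarobelmor): 25 nodes
Sum: 50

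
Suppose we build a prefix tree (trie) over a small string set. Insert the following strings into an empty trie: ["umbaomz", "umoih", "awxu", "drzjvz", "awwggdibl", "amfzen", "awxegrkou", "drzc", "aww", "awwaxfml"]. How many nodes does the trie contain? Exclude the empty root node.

Trace insertions, counting only characters that open a new branch:
  "umbaomz" → 7 new (u, m, b, a, o, m, z)
  "umoih" → prefix "um" already present; 3 new (o, i, h)
  "awxu" → 4 new (a, w, x, u)
  "drzjvz" → 6 new (d, r, z, j, v, z)
  "awwggdibl" → prefix "aw" already present; 7 new (w, g, g, d, i, b, l)
  "amfzen" → prefix "a" already present; 5 new (m, f, z, e, n)
  "awxegrkou" → prefix "awx" already present; 6 new (e, g, r, k, o, u)
  "drzc" → prefix "drz" already present; 1 new (c)
  "aww" → prefix "aww" already present; 0 new (none)
  "awwaxfml" → prefix "aww" already present; 5 new (a, x, f, m, l)
Total nodes = 7 + 3 + 4 + 6 + 7 + 5 + 6 + 1 + 0 + 5 = 44

44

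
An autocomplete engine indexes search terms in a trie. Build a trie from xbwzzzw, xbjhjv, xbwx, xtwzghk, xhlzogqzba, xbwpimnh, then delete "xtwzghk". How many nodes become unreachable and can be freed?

6

After clearing the end-marker at "xtwzghk", prune upward until reaching a node still needed by another word.
The suffix "twzghk" (6 nodes) is used only by "xtwzghk"; the node for "x" still has the child "b", so pruning stops there.
Nodes removed: 6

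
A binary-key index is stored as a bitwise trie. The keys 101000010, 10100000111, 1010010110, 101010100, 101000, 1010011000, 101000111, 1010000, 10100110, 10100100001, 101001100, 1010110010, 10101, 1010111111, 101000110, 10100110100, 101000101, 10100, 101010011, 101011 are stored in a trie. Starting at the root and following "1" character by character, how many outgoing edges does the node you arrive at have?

1

Walk "1" from the root, arriving at one node.
Distinct next characters after "1": 0.
That node has 1 child edge.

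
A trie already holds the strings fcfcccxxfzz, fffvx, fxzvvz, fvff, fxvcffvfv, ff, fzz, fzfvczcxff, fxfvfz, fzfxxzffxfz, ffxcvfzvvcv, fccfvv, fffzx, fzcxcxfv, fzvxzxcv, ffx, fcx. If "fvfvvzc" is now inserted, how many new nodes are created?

4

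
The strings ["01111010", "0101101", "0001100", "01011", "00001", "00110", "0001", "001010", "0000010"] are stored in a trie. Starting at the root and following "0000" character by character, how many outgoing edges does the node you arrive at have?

Follow the path "0000" to its node, then look at its outgoing edges.
Distinct next characters after "0000": 0, 1.
That node has 2 child edges.

2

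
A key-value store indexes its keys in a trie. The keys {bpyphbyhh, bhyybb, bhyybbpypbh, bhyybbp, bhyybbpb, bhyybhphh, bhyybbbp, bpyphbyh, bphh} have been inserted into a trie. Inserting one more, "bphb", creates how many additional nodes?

1

The longest prefix of "bphb" already in the trie is "bph" (length 3).
New nodes needed: |"bphb"| − 3 = 4 − 3 = 1.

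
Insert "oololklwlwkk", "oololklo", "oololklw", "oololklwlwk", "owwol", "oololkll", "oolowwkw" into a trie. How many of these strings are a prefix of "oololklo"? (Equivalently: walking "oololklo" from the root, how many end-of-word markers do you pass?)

1

Traverse "oololklo" character by character; count nodes along the way that are marked as word ends.
Prefixes of the query that are stored words: "oololklo"
Count: 1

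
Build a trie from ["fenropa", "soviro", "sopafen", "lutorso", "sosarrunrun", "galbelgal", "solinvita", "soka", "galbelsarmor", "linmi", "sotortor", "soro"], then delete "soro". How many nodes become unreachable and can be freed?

2

Walk "soro" from the leaf back toward the root, removing each node that no remaining word uses.
The suffix "ro" (2 nodes) is used only by "soro"; the node for "so" still has the child "v", so pruning stops there.
Nodes removed: 2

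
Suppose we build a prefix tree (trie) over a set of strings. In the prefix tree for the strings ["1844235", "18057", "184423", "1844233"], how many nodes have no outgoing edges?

3

A leaf is a node with no children — equivalently, the end of a word that is not a proper prefix of any other stored word.
Those words: "18057", "1844233", "1844235"
Leaf count: 3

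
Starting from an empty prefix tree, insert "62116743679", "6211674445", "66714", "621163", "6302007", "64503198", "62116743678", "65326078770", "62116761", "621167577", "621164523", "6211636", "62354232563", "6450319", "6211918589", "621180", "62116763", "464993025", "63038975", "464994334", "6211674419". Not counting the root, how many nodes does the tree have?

91

Trace insertions, counting only characters that open a new branch:
  "62116743679" → 11 new (6, 2, 1, 1, 6, 7, 4, 3, 6, 7, 9)
  "6211674445" → prefix "6211674" already present; 3 new (4, 4, 5)
  "66714" → prefix "6" already present; 4 new (6, 7, 1, 4)
  "621163" → prefix "62116" already present; 1 new (3)
  "6302007" → prefix "6" already present; 6 new (3, 0, 2, 0, 0, 7)
  "64503198" → prefix "6" already present; 7 new (4, 5, 0, 3, 1, 9, 8)
  "62116743678" → prefix "6211674367" already present; 1 new (8)
  "65326078770" → prefix "6" already present; 10 new (5, 3, 2, 6, 0, 7, 8, 7, 7, 0)
  "62116761" → prefix "621167" already present; 2 new (6, 1)
  "621167577" → prefix "621167" already present; 3 new (5, 7, 7)
  "621164523" → prefix "62116" already present; 4 new (4, 5, 2, 3)
  "6211636" → prefix "621163" already present; 1 new (6)
  "62354232563" → prefix "62" already present; 9 new (3, 5, 4, 2, 3, 2, 5, 6, 3)
  "6450319" → prefix "6450319" already present; 0 new (none)
  "6211918589" → prefix "6211" already present; 6 new (9, 1, 8, 5, 8, 9)
  "621180" → prefix "6211" already present; 2 new (8, 0)
  "62116763" → prefix "6211676" already present; 1 new (3)
  "464993025" → 9 new (4, 6, 4, 9, 9, 3, 0, 2, 5)
  "63038975" → prefix "630" already present; 5 new (3, 8, 9, 7, 5)
  "464994334" → prefix "46499" already present; 4 new (4, 3, 3, 4)
  "6211674419" → prefix "62116744" already present; 2 new (1, 9)
Total nodes = 11 + 3 + 4 + 1 + 6 + 7 + 1 + 10 + 2 + 3 + 4 + 1 + 9 + 0 + 6 + 2 + 1 + 9 + 5 + 4 + 2 = 91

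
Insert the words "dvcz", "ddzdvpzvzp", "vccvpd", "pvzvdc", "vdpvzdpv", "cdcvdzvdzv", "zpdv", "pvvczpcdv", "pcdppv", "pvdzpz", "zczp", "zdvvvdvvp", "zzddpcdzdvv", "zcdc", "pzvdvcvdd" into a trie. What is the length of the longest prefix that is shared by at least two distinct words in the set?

2

Equivalently: take the maximum, over all pairs, of their longest common prefix length.
e.g. "pvdzpz" and "pvvczpcdv" share the prefix "pv" of length 2; no pair shares a longer one.
Longest shared-prefix length: 2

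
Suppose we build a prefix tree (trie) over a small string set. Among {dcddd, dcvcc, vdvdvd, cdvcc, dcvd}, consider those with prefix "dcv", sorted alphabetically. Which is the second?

DFS of the "dcv" subtree visits, in order: "dcvcc", "dcvd"
Position 2: dcvd

dcvd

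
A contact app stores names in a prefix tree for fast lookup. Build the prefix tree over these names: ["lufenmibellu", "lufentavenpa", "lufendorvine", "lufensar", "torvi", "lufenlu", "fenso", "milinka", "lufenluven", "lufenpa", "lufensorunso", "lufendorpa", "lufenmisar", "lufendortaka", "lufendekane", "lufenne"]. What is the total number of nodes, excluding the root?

Insert word by word; a character creates a node only if that edge doesn't already exist:
  "lufenmibellu" → 12 new (l, u, f, e, n, m, i, b, e, l, l, u)
  "lufentavenpa" → prefix "lufen" already present; 7 new (t, a, v, e, n, p, a)
  "lufendorvine" → prefix "lufen" already present; 7 new (d, o, r, v, i, n, e)
  "lufensar" → prefix "lufen" already present; 3 new (s, a, r)
  "torvi" → 5 new (t, o, r, v, i)
  "lufenlu" → prefix "lufen" already present; 2 new (l, u)
  "fenso" → 5 new (f, e, n, s, o)
  "milinka" → 7 new (m, i, l, i, n, k, a)
  "lufenluven" → prefix "lufenlu" already present; 3 new (v, e, n)
  "lufenpa" → prefix "lufen" already present; 2 new (p, a)
  "lufensorunso" → prefix "lufens" already present; 6 new (o, r, u, n, s, o)
  "lufendorpa" → prefix "lufendor" already present; 2 new (p, a)
  "lufenmisar" → prefix "lufenmi" already present; 3 new (s, a, r)
  "lufendortaka" → prefix "lufendor" already present; 4 new (t, a, k, a)
  "lufendekane" → prefix "lufend" already present; 5 new (e, k, a, n, e)
  "lufenne" → prefix "lufen" already present; 2 new (n, e)
Total nodes = 12 + 7 + 7 + 3 + 5 + 2 + 5 + 7 + 3 + 2 + 6 + 2 + 3 + 4 + 5 + 2 = 75

75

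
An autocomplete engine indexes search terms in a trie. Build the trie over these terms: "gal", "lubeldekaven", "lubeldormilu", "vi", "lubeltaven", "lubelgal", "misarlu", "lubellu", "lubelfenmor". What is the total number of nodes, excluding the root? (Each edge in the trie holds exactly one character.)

46

Insert word by word; a character creates a node only if that edge doesn't already exist:
  "gal" → 3 new (g, a, l)
  "lubeldekaven" → 12 new (l, u, b, e, l, d, e, k, a, v, e, n)
  "lubeldormilu" → prefix "lubeld" already present; 6 new (o, r, m, i, l, u)
  "vi" → 2 new (v, i)
  "lubeltaven" → prefix "lubel" already present; 5 new (t, a, v, e, n)
  "lubelgal" → prefix "lubel" already present; 3 new (g, a, l)
  "misarlu" → 7 new (m, i, s, a, r, l, u)
  "lubellu" → prefix "lubel" already present; 2 new (l, u)
  "lubelfenmor" → prefix "lubel" already present; 6 new (f, e, n, m, o, r)
Total nodes = 3 + 12 + 6 + 2 + 5 + 3 + 7 + 2 + 6 = 46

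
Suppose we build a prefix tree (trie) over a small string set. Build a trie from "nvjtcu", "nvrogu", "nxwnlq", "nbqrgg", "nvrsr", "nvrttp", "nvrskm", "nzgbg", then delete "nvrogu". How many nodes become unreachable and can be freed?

After clearing the end-marker at "nvrogu", prune upward until reaching a node still needed by another word.
The suffix "ogu" (3 nodes) is used only by "nvrogu"; the node for "nvr" still has the child "s", so pruning stops there.
Nodes removed: 3

3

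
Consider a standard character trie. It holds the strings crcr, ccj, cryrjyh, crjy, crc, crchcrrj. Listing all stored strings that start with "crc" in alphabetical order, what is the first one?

crc

DFS of the "crc" subtree visits, in order: "crc", "crchcrrj", "crcr"
Position 1: crc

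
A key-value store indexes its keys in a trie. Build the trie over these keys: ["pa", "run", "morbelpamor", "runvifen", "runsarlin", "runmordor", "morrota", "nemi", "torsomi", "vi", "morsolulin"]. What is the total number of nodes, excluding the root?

Trace insertions, counting only characters that open a new branch:
  "pa" → 2 new (p, a)
  "run" → 3 new (r, u, n)
  "morbelpamor" → 11 new (m, o, r, b, e, l, p, a, m, o, r)
  "runvifen" → prefix "run" already present; 5 new (v, i, f, e, n)
  "runsarlin" → prefix "run" already present; 6 new (s, a, r, l, i, n)
  "runmordor" → prefix "run" already present; 6 new (m, o, r, d, o, r)
  "morrota" → prefix "mor" already present; 4 new (r, o, t, a)
  "nemi" → 4 new (n, e, m, i)
  "torsomi" → 7 new (t, o, r, s, o, m, i)
  "vi" → 2 new (v, i)
  "morsolulin" → prefix "mor" already present; 7 new (s, o, l, u, l, i, n)
Total nodes = 2 + 3 + 11 + 5 + 6 + 6 + 4 + 4 + 7 + 2 + 7 = 57

57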